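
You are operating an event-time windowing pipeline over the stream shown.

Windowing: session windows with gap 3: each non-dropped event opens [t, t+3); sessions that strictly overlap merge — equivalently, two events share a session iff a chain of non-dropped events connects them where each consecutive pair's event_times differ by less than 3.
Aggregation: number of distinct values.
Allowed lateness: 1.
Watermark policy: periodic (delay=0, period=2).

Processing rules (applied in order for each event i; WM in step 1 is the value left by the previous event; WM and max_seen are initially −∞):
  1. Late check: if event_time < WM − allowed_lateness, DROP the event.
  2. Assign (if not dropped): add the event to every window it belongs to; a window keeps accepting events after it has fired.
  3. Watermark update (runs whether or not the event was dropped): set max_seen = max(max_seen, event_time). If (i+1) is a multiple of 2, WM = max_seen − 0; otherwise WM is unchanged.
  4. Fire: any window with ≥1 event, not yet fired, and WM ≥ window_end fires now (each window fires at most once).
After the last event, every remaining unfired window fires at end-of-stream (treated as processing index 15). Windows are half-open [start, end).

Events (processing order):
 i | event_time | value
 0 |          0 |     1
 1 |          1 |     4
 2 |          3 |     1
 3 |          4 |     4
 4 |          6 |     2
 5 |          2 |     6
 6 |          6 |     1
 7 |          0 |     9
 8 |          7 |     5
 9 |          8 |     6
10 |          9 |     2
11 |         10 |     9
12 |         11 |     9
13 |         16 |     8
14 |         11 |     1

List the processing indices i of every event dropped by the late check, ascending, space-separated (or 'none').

5 7 14

i=0 t=0 v=1: → [0,3); WM=−∞
i=1 t=1 v=4: → [0,4); WM=1
i=2 t=3 v=1: → [0,6); WM=1
i=3 t=4 v=4: → [0,7); WM=4
i=4 t=6 v=2: → [0,9); WM=4
i=5 t=2 v=6: DROP (t<4-1); WM=6
i=6 t=6 v=1: → [0,9); WM=6
i=7 t=0 v=9: DROP (t<6-1); WM=6
i=8 t=7 v=5: → [0,10); WM=6
i=9 t=8 v=6: → [0,11); WM=8
i=10 t=9 v=2: → [0,12); WM=8
i=11 t=10 v=9: → [0,13); WM=10
i=12 t=11 v=9: → [0,14); WM=10
i=13 t=16 v=8: → [16,19); WM=16
i=14 t=11 v=1: DROP (t<16-1); WM=16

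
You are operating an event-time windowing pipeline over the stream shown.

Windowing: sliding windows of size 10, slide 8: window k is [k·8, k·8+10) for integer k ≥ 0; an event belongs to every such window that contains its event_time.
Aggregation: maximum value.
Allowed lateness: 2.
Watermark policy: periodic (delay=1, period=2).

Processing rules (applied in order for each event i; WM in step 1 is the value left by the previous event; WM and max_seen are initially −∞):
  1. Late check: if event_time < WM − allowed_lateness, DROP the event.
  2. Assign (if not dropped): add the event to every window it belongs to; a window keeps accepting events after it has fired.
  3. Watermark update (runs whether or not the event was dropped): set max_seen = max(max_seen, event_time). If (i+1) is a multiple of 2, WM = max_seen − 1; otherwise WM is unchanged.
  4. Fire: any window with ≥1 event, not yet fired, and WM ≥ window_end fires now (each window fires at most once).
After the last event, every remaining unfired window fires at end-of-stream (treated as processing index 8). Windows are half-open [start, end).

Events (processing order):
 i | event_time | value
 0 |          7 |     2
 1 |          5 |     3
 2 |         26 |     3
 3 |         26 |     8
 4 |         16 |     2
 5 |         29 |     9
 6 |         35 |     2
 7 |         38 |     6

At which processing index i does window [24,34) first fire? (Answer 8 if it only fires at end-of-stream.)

i=0 t=7 v=2: → [0,10); WM=−∞
i=1 t=5 v=3: → [0,10); WM=6
i=2 t=26 v=3: → [24,34); WM=6
i=3 t=26 v=8: → [24,34); WM=25; [0,10) fires=3
i=4 t=16 v=2: DROP (t<25-2); WM=25
i=5 t=29 v=9: → [24,34); WM=28
i=6 t=35 v=2: → [32,42); WM=28
i=7 t=38 v=6: → [32,42); WM=37; [24,34) fires=9

7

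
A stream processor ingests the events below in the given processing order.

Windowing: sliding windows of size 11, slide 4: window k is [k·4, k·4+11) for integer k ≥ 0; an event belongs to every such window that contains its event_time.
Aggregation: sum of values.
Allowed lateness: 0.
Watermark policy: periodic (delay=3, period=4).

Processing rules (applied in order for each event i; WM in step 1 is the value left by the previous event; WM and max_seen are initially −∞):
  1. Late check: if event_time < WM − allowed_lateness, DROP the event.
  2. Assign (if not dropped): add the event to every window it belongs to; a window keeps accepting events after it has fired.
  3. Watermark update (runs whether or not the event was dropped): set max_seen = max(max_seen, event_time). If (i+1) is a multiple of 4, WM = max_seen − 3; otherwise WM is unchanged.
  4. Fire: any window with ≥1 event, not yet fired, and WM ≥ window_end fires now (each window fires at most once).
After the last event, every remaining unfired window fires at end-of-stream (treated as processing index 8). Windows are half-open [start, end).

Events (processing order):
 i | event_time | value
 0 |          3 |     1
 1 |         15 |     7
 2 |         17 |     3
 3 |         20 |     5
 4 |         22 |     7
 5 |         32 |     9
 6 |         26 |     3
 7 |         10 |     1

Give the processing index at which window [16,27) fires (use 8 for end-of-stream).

i=0 t=3 v=1: → [0,11); WM=−∞
i=1 t=15 v=7: → [12,23),[8,19); WM=−∞
i=2 t=17 v=3: → [16,27),[12,23),[8,19); WM=−∞
i=3 t=20 v=5: → [20,31),[16,27),[12,23); WM=17; [0,11) fires=1
i=4 t=22 v=7: → [20,31),[16,27),[12,23); WM=17
i=5 t=32 v=9: → [32,43),[28,39),[24,35); WM=17
i=6 t=26 v=3: → [24,35),[20,31),[16,27); WM=17
i=7 t=10 v=1: DROP (t<17-0); WM=29; [8,19) fires=10 [12,23) fires=22 [16,27) fires=18

7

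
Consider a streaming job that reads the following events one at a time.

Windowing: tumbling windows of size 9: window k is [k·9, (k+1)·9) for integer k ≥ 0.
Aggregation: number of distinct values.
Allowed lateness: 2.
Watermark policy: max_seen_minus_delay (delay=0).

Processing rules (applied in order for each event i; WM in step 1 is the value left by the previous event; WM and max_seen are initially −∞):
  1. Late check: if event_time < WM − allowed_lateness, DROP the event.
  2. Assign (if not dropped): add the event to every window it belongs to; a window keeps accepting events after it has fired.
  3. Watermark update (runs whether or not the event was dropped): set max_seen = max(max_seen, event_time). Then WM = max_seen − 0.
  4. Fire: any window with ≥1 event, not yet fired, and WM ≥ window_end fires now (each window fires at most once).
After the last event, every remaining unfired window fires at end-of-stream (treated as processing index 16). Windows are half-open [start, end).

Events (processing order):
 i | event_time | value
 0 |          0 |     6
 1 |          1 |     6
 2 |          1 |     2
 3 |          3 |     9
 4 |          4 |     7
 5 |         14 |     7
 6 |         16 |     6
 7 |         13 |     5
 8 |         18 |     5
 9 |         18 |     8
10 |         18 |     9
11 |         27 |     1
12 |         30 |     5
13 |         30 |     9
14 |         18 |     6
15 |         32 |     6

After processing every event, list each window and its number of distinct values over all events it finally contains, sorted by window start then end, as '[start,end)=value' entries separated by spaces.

[0,9)=4 [9,18)=2 [18,27)=3 [27,36)=4

i=0 t=0 v=6: → [0,9); WM=0
i=1 t=1 v=6: → [0,9); WM=1
i=2 t=1 v=2: → [0,9); WM=1
i=3 t=3 v=9: → [0,9); WM=3
i=4 t=4 v=7: → [0,9); WM=4
i=5 t=14 v=7: → [9,18); WM=14; [0,9) fires=4
i=6 t=16 v=6: → [9,18); WM=16
i=7 t=13 v=5: DROP (t<16-2); WM=16
i=8 t=18 v=5: → [18,27); WM=18; [9,18) fires=2
i=9 t=18 v=8: → [18,27); WM=18
i=10 t=18 v=9: → [18,27); WM=18
i=11 t=27 v=1: → [27,36); WM=27; [18,27) fires=3
i=12 t=30 v=5: → [27,36); WM=30
i=13 t=30 v=9: → [27,36); WM=30
i=14 t=18 v=6: DROP (t<30-2); WM=30
i=15 t=32 v=6: → [27,36); WM=32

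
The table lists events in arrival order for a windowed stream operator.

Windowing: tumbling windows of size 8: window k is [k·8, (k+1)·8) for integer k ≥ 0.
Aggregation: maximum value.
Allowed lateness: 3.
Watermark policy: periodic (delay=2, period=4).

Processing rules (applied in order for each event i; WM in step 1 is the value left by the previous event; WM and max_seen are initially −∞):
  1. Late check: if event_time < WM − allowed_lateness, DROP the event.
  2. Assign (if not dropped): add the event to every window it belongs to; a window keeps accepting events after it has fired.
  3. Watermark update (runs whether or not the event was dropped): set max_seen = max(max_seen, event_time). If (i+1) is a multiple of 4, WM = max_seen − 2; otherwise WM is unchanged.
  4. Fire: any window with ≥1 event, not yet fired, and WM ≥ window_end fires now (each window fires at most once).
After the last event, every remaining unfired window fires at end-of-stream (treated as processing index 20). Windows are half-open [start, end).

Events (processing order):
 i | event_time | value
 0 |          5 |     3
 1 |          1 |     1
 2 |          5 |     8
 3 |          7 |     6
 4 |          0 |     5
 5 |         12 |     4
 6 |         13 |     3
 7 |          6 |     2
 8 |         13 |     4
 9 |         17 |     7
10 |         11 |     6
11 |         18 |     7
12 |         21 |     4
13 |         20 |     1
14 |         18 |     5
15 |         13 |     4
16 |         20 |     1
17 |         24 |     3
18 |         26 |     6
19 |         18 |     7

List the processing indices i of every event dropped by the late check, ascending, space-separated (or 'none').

i=0 t=5 v=3: → [0,8); WM=−∞
i=1 t=1 v=1: → [0,8); WM=−∞
i=2 t=5 v=8: → [0,8); WM=−∞
i=3 t=7 v=6: → [0,8); WM=5
i=4 t=0 v=5: DROP (t<5-3); WM=5
i=5 t=12 v=4: → [8,16); WM=5
i=6 t=13 v=3: → [8,16); WM=5
i=7 t=6 v=2: → [0,8); WM=11; [0,8) fires=8
i=8 t=13 v=4: → [8,16); WM=11
i=9 t=17 v=7: → [16,24); WM=11
i=10 t=11 v=6: → [8,16); WM=11
i=11 t=18 v=7: → [16,24); WM=16; [8,16) fires=6
i=12 t=21 v=4: → [16,24); WM=16
i=13 t=20 v=1: → [16,24); WM=16
i=14 t=18 v=5: → [16,24); WM=16
i=15 t=13 v=4: → [8,16); WM=19
i=16 t=20 v=1: → [16,24); WM=19
i=17 t=24 v=3: → [24,32); WM=19
i=18 t=26 v=6: → [24,32); WM=19
i=19 t=18 v=7: → [16,24); WM=24; [16,24) fires=7

4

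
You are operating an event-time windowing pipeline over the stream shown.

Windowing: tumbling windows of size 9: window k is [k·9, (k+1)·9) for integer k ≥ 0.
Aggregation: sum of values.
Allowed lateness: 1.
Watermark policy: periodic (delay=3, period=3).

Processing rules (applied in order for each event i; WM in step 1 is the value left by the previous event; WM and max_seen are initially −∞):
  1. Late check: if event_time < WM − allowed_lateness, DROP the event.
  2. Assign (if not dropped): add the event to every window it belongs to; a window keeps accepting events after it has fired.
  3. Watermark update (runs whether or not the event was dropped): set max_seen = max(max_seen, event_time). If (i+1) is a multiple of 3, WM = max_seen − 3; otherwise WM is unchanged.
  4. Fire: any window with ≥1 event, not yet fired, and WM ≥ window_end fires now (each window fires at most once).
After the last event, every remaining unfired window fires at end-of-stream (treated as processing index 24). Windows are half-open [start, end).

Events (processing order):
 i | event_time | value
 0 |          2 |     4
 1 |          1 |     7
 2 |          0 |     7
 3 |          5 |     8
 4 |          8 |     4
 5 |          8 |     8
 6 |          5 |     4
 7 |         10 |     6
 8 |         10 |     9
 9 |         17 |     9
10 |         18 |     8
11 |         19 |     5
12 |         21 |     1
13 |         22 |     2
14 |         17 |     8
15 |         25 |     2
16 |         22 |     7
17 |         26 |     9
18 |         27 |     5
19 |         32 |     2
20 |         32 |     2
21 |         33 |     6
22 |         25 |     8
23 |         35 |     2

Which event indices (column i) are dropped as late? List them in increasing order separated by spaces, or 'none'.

i=0 t=2 v=4: → [0,9); WM=−∞
i=1 t=1 v=7: → [0,9); WM=−∞
i=2 t=0 v=7: → [0,9); WM=-1
i=3 t=5 v=8: → [0,9); WM=-1
i=4 t=8 v=4: → [0,9); WM=-1
i=5 t=8 v=8: → [0,9); WM=5
i=6 t=5 v=4: → [0,9); WM=5
i=7 t=10 v=6: → [9,18); WM=5
i=8 t=10 v=9: → [9,18); WM=7
i=9 t=17 v=9: → [9,18); WM=7
i=10 t=18 v=8: → [18,27); WM=7
i=11 t=19 v=5: → [18,27); WM=16; [0,9) fires=42
i=12 t=21 v=1: → [18,27); WM=16
i=13 t=22 v=2: → [18,27); WM=16
i=14 t=17 v=8: → [9,18); WM=19; [9,18) fires=32
i=15 t=25 v=2: → [18,27); WM=19
i=16 t=22 v=7: → [18,27); WM=19
i=17 t=26 v=9: → [18,27); WM=23
i=18 t=27 v=5: → [27,36); WM=23
i=19 t=32 v=2: → [27,36); WM=23
i=20 t=32 v=2: → [27,36); WM=29; [18,27) fires=34
i=21 t=33 v=6: → [27,36); WM=29
i=22 t=25 v=8: DROP (t<29-1); WM=29
i=23 t=35 v=2: → [27,36); WM=32

22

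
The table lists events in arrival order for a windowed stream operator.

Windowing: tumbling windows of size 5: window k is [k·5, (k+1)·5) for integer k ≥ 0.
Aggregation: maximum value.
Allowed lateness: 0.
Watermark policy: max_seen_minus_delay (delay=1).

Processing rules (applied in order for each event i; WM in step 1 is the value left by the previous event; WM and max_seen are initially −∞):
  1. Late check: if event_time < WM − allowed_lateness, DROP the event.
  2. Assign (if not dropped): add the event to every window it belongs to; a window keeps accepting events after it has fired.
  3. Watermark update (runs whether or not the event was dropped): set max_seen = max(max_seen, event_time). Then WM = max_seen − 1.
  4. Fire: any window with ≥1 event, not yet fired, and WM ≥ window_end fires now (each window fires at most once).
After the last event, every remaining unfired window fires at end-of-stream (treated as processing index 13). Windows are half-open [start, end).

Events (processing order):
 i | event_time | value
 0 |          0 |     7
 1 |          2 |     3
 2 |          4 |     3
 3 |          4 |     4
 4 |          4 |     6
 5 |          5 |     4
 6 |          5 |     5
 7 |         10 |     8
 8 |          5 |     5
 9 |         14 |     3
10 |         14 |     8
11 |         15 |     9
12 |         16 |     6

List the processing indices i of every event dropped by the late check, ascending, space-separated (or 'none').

8

i=0 t=0 v=7: → [0,5); WM=-1
i=1 t=2 v=3: → [0,5); WM=1
i=2 t=4 v=3: → [0,5); WM=3
i=3 t=4 v=4: → [0,5); WM=3
i=4 t=4 v=6: → [0,5); WM=3
i=5 t=5 v=4: → [5,10); WM=4
i=6 t=5 v=5: → [5,10); WM=4
i=7 t=10 v=8: → [10,15); WM=9; [0,5) fires=7
i=8 t=5 v=5: DROP (t<9-0); WM=9
i=9 t=14 v=3: → [10,15); WM=13; [5,10) fires=5
i=10 t=14 v=8: → [10,15); WM=13
i=11 t=15 v=9: → [15,20); WM=14
i=12 t=16 v=6: → [15,20); WM=15; [10,15) fires=8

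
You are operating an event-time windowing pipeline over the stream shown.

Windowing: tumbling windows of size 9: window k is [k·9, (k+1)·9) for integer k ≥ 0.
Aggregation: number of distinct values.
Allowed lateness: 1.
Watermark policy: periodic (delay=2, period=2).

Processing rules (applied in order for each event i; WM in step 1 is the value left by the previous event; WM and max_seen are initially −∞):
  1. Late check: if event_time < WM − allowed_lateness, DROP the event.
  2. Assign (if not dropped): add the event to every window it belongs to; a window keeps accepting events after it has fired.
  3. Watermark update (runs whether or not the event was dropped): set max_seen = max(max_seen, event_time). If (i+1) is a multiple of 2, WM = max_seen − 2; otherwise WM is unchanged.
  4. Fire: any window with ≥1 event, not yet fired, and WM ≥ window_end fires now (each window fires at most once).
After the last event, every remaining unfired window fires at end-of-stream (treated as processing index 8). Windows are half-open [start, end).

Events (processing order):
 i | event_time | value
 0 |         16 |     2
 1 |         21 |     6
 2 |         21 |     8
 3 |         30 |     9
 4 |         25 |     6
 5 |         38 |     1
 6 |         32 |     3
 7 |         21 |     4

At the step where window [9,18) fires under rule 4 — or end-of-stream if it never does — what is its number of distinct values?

i=0 t=16 v=2: → [9,18); WM=−∞
i=1 t=21 v=6: → [18,27); WM=19; [9,18) fires=1
i=2 t=21 v=8: → [18,27); WM=19
i=3 t=30 v=9: → [27,36); WM=28; [18,27) fires=2
i=4 t=25 v=6: DROP (t<28-1); WM=28
i=5 t=38 v=1: → [36,45); WM=36; [27,36) fires=1
i=6 t=32 v=3: DROP (t<36-1); WM=36
i=7 t=21 v=4: DROP (t<36-1); WM=36

1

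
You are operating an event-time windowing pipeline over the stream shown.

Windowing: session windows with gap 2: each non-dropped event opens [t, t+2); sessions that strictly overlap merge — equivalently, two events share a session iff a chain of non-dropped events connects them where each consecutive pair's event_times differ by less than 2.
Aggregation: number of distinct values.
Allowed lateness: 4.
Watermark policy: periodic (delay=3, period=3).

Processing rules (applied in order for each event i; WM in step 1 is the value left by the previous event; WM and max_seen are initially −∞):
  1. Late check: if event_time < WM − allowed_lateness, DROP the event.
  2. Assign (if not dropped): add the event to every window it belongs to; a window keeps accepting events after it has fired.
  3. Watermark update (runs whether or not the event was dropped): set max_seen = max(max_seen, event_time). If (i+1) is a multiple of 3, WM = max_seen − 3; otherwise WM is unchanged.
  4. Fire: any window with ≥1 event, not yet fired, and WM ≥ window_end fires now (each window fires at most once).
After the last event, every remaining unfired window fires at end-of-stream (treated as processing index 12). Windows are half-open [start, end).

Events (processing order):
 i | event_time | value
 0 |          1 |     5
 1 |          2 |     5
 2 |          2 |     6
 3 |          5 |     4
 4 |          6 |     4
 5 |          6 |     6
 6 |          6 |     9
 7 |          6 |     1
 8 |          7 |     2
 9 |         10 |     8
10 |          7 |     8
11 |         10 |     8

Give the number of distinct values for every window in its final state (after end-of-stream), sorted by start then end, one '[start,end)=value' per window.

[1,4)=2 [5,9)=6 [10,12)=1

i=0 t=1 v=5: → [1,3); WM=−∞
i=1 t=2 v=5: → [1,4); WM=−∞
i=2 t=2 v=6: → [1,4); WM=-1
i=3 t=5 v=4: → [5,7); WM=-1
i=4 t=6 v=4: → [5,8); WM=-1
i=5 t=6 v=6: → [5,8); WM=3
i=6 t=6 v=9: → [5,8); WM=3
i=7 t=6 v=1: → [5,8); WM=3
i=8 t=7 v=2: → [5,9); WM=4
i=9 t=10 v=8: → [10,12); WM=4
i=10 t=7 v=8: → [5,9); WM=4
i=11 t=10 v=8: → [10,12); WM=7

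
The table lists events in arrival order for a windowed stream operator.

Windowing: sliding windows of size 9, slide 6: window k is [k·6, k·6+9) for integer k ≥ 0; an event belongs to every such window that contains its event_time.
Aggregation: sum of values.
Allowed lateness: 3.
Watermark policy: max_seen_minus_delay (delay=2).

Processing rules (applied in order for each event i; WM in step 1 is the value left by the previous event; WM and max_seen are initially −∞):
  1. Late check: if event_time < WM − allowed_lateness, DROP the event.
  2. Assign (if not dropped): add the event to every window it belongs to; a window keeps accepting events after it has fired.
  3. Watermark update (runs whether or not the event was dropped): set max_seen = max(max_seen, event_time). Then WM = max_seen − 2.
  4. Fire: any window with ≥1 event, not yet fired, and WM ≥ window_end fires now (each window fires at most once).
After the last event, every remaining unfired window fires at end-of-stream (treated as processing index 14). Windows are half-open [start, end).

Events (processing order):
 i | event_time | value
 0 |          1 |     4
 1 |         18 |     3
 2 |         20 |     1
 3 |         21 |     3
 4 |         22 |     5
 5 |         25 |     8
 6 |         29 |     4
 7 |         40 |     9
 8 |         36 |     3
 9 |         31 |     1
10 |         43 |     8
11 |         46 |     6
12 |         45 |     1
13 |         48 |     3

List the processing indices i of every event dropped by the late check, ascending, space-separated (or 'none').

i=0 t=1 v=4: → [0,9); WM=-1
i=1 t=18 v=3: → [18,27),[12,21); WM=16; [0,9) fires=4
i=2 t=20 v=1: → [18,27),[12,21); WM=18
i=3 t=21 v=3: → [18,27); WM=19
i=4 t=22 v=5: → [18,27); WM=20
i=5 t=25 v=8: → [24,33),[18,27); WM=23; [12,21) fires=4
i=6 t=29 v=4: → [24,33); WM=27; [18,27) fires=20
i=7 t=40 v=9: → [36,45); WM=38; [24,33) fires=12
i=8 t=36 v=3: → [36,45),[30,39); WM=38
i=9 t=31 v=1: DROP (t<38-3); WM=38
i=10 t=43 v=8: → [42,51),[36,45); WM=41; [30,39) fires=3
i=11 t=46 v=6: → [42,51); WM=44
i=12 t=45 v=1: → [42,51); WM=44
i=13 t=48 v=3: → [48,57),[42,51); WM=46; [36,45) fires=20

9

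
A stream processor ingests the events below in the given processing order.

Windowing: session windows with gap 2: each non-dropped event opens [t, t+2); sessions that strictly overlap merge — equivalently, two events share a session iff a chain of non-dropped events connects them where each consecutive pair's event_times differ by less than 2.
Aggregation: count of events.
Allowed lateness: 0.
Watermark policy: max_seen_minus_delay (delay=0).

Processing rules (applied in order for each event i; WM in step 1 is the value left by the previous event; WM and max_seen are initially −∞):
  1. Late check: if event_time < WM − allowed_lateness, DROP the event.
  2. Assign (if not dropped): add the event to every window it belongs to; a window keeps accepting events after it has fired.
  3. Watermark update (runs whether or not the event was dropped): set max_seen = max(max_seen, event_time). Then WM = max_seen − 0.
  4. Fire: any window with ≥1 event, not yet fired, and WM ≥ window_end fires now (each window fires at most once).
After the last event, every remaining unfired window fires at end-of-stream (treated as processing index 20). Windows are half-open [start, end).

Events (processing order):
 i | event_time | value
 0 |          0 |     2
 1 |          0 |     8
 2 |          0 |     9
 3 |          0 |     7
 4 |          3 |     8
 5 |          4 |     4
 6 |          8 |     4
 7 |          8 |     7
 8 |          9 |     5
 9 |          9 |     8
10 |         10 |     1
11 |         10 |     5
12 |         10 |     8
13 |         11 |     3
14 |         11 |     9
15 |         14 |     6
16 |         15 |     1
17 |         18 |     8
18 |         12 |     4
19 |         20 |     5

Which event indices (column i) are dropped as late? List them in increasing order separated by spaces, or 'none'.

i=0 t=0 v=2: → [0,2); WM=0
i=1 t=0 v=8: → [0,2); WM=0
i=2 t=0 v=9: → [0,2); WM=0
i=3 t=0 v=7: → [0,2); WM=0
i=4 t=3 v=8: → [3,5); WM=3
i=5 t=4 v=4: → [3,6); WM=4
i=6 t=8 v=4: → [8,10); WM=8
i=7 t=8 v=7: → [8,10); WM=8
i=8 t=9 v=5: → [8,11); WM=9
i=9 t=9 v=8: → [8,11); WM=9
i=10 t=10 v=1: → [8,12); WM=10
i=11 t=10 v=5: → [8,12); WM=10
i=12 t=10 v=8: → [8,12); WM=10
i=13 t=11 v=3: → [8,13); WM=11
i=14 t=11 v=9: → [8,13); WM=11
i=15 t=14 v=6: → [14,16); WM=14
i=16 t=15 v=1: → [14,17); WM=15
i=17 t=18 v=8: → [18,20); WM=18
i=18 t=12 v=4: DROP (t<18-0); WM=18
i=19 t=20 v=5: → [20,22); WM=20

18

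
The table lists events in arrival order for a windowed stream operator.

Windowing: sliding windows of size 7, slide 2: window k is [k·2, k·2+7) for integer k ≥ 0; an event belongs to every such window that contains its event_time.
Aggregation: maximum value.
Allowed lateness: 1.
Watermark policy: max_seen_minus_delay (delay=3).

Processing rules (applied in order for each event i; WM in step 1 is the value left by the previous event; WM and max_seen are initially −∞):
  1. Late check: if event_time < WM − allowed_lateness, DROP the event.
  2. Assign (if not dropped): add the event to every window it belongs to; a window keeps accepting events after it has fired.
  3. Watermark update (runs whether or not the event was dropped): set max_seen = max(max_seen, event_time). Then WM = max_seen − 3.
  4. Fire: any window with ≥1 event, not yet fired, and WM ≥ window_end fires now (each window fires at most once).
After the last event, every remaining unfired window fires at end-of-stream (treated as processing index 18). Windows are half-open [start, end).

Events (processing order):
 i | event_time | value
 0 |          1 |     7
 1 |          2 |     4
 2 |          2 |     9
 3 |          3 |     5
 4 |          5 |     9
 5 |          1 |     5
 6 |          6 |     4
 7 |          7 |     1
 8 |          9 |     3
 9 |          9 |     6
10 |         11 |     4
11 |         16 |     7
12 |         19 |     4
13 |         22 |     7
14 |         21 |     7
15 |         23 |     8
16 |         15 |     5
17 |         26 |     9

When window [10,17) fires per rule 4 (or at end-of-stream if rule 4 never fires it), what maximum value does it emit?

7

i=0 t=1 v=7: → [0,7); WM=-2
i=1 t=2 v=4: → [2,9),[0,7); WM=-1
i=2 t=2 v=9: → [2,9),[0,7); WM=-1
i=3 t=3 v=5: → [2,9),[0,7); WM=0
i=4 t=5 v=9: → [4,11),[2,9),[0,7); WM=2
i=5 t=1 v=5: → [0,7); WM=2
i=6 t=6 v=4: → [6,13),[4,11),[2,9),[0,7); WM=3
i=7 t=7 v=1: → [6,13),[4,11),[2,9); WM=4
i=8 t=9 v=3: → [8,15),[6,13),[4,11); WM=6
i=9 t=9 v=6: → [8,15),[6,13),[4,11); WM=6
i=10 t=11 v=4: → [10,17),[8,15),[6,13); WM=8; [0,7) fires=9
i=11 t=16 v=7: → [16,23),[14,21),[12,19),[10,17); WM=13; [2,9) fires=9 [4,11) fires=9 [6,13) fires=6
i=12 t=19 v=4: → [18,25),[16,23),[14,21); WM=16; [8,15) fires=6
i=13 t=22 v=7: → [22,29),[20,27),[18,25),[16,23); WM=19; [10,17) fires=7 [12,19) fires=7
i=14 t=21 v=7: → [20,27),[18,25),[16,23); WM=19
i=15 t=23 v=8: → [22,29),[20,27),[18,25); WM=20
i=16 t=15 v=5: DROP (t<20-1); WM=20
i=17 t=26 v=9: → [26,33),[24,31),[22,29),[20,27); WM=23; [14,21) fires=7 [16,23) fires=7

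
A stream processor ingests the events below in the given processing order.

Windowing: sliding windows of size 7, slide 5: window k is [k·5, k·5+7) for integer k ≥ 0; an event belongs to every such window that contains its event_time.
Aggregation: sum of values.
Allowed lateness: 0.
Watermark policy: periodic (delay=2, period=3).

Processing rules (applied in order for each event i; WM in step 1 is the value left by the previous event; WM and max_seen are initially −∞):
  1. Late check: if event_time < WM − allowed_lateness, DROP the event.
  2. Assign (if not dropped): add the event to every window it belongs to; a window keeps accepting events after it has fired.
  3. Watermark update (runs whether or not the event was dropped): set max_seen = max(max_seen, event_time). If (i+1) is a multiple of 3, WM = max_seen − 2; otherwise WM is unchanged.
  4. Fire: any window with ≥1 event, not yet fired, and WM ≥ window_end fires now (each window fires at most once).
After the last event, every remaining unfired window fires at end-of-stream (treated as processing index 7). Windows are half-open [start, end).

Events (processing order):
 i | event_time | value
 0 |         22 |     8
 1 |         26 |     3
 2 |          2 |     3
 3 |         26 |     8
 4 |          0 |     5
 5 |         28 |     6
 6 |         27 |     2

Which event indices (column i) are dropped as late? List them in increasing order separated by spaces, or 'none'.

4

i=0 t=22 v=8: → [20,27); WM=−∞
i=1 t=26 v=3: → [25,32),[20,27); WM=−∞
i=2 t=2 v=3: → [0,7); WM=24; [0,7) fires=3
i=3 t=26 v=8: → [25,32),[20,27); WM=24
i=4 t=0 v=5: DROP (t<24-0); WM=24
i=5 t=28 v=6: → [25,32); WM=26
i=6 t=27 v=2: → [25,32); WM=26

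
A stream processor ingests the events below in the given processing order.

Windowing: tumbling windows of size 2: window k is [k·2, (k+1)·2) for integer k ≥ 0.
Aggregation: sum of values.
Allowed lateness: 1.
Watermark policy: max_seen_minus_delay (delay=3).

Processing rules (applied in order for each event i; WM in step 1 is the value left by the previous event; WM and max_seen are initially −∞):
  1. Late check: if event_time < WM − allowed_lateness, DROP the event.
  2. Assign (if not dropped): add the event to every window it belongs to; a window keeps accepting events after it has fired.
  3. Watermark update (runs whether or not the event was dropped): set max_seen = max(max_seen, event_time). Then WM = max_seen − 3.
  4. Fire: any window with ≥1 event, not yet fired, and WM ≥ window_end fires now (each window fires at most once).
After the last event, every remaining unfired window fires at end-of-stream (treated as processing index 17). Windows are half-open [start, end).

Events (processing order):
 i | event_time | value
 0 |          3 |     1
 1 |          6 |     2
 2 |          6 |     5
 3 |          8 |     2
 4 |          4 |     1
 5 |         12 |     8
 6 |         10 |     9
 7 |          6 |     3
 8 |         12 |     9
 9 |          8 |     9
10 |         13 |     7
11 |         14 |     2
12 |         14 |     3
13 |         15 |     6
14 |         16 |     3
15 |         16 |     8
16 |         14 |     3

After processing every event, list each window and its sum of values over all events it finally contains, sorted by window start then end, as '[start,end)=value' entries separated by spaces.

[2,4)=1 [4,6)=1 [6,8)=7 [8,10)=11 [10,12)=9 [12,14)=24 [14,16)=14 [16,18)=11

i=0 t=3 v=1: → [2,4); WM=0
i=1 t=6 v=2: → [6,8); WM=3
i=2 t=6 v=5: → [6,8); WM=3
i=3 t=8 v=2: → [8,10); WM=5; [2,4) fires=1
i=4 t=4 v=1: → [4,6); WM=5
i=5 t=12 v=8: → [12,14); WM=9; [4,6) fires=1 [6,8) fires=7
i=6 t=10 v=9: → [10,12); WM=9
i=7 t=6 v=3: DROP (t<9-1); WM=9
i=8 t=12 v=9: → [12,14); WM=9
i=9 t=8 v=9: → [8,10); WM=9
i=10 t=13 v=7: → [12,14); WM=10; [8,10) fires=11
i=11 t=14 v=2: → [14,16); WM=11
i=12 t=14 v=3: → [14,16); WM=11
i=13 t=15 v=6: → [14,16); WM=12; [10,12) fires=9
i=14 t=16 v=3: → [16,18); WM=13
i=15 t=16 v=8: → [16,18); WM=13
i=16 t=14 v=3: → [14,16); WM=13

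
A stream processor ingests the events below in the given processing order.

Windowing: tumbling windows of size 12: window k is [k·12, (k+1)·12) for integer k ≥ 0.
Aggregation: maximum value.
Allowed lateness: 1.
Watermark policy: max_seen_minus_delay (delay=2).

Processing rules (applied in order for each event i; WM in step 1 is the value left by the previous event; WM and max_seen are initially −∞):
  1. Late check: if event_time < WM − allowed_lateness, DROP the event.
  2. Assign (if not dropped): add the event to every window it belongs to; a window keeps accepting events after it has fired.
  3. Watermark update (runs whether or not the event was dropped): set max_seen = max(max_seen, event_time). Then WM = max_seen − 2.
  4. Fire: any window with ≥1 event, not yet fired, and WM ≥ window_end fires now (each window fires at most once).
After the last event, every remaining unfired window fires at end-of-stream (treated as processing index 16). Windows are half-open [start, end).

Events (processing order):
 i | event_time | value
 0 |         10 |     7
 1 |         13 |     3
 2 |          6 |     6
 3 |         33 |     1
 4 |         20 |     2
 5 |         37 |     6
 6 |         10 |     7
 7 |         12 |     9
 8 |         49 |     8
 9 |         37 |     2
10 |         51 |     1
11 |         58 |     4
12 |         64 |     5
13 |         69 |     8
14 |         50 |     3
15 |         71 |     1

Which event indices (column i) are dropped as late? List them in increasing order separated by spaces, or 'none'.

2 4 6 7 9 14

i=0 t=10 v=7: → [0,12); WM=8
i=1 t=13 v=3: → [12,24); WM=11
i=2 t=6 v=6: DROP (t<11-1); WM=11
i=3 t=33 v=1: → [24,36); WM=31; [0,12) fires=7 [12,24) fires=3
i=4 t=20 v=2: DROP (t<31-1); WM=31
i=5 t=37 v=6: → [36,48); WM=35
i=6 t=10 v=7: DROP (t<35-1); WM=35
i=7 t=12 v=9: DROP (t<35-1); WM=35
i=8 t=49 v=8: → [48,60); WM=47; [24,36) fires=1
i=9 t=37 v=2: DROP (t<47-1); WM=47
i=10 t=51 v=1: → [48,60); WM=49; [36,48) fires=6
i=11 t=58 v=4: → [48,60); WM=56
i=12 t=64 v=5: → [60,72); WM=62; [48,60) fires=8
i=13 t=69 v=8: → [60,72); WM=67
i=14 t=50 v=3: DROP (t<67-1); WM=67
i=15 t=71 v=1: → [60,72); WM=69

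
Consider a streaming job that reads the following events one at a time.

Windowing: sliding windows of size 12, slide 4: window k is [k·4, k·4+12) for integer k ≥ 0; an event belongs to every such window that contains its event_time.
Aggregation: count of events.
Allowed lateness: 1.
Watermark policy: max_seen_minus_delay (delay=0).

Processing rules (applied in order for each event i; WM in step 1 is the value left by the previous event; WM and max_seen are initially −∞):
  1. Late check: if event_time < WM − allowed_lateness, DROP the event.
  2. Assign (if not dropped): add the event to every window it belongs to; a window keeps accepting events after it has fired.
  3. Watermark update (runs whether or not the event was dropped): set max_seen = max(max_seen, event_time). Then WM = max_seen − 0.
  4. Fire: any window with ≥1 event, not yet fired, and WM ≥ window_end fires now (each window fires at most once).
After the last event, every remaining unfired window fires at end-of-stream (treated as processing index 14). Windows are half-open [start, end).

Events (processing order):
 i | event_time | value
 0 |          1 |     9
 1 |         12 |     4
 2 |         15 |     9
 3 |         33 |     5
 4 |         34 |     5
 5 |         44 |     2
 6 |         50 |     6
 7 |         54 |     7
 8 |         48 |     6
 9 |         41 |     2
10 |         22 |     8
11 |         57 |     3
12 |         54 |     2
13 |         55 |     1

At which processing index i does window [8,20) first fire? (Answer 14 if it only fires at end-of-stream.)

3

i=0 t=1 v=9: → [0,12); WM=1
i=1 t=12 v=4: → [12,24),[8,20),[4,16); WM=12; [0,12) fires=1
i=2 t=15 v=9: → [12,24),[8,20),[4,16); WM=15
i=3 t=33 v=5: → [32,44),[28,40),[24,36); WM=33; [4,16) fires=2 [8,20) fires=2 [12,24) fires=2
i=4 t=34 v=5: → [32,44),[28,40),[24,36); WM=34
i=5 t=44 v=2: → [44,56),[40,52),[36,48); WM=44; [24,36) fires=2 [28,40) fires=2 [32,44) fires=2
i=6 t=50 v=6: → [48,60),[44,56),[40,52); WM=50; [36,48) fires=1
i=7 t=54 v=7: → [52,64),[48,60),[44,56); WM=54; [40,52) fires=2
i=8 t=48 v=6: DROP (t<54-1); WM=54
i=9 t=41 v=2: DROP (t<54-1); WM=54
i=10 t=22 v=8: DROP (t<54-1); WM=54
i=11 t=57 v=3: → [56,68),[52,64),[48,60); WM=57; [44,56) fires=3
i=12 t=54 v=2: DROP (t<57-1); WM=57
i=13 t=55 v=1: DROP (t<57-1); WM=57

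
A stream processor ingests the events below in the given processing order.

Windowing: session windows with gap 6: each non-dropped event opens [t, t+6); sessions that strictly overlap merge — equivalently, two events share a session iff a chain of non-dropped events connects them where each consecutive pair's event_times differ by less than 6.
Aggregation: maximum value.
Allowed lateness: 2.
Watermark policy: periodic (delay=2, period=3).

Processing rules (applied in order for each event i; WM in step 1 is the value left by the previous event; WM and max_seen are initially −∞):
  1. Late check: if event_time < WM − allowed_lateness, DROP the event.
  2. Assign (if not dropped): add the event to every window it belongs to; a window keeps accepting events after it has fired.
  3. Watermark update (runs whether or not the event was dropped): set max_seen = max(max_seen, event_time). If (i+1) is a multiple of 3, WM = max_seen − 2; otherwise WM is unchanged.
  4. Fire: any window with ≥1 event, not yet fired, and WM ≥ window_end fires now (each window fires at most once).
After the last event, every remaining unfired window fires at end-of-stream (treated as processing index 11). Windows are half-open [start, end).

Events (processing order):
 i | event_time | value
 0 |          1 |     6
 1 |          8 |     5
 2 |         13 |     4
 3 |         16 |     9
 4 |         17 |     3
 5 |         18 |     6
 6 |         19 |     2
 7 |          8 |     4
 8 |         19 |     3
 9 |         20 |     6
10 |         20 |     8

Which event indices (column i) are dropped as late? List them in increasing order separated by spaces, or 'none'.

7

i=0 t=1 v=6: → [1,7); WM=−∞
i=1 t=8 v=5: → [8,14); WM=−∞
i=2 t=13 v=4: → [8,19); WM=11
i=3 t=16 v=9: → [8,22); WM=11
i=4 t=17 v=3: → [8,23); WM=11
i=5 t=18 v=6: → [8,24); WM=16
i=6 t=19 v=2: → [8,25); WM=16
i=7 t=8 v=4: DROP (t<16-2); WM=16
i=8 t=19 v=3: → [8,25); WM=17
i=9 t=20 v=6: → [8,26); WM=17
i=10 t=20 v=8: → [8,26); WM=17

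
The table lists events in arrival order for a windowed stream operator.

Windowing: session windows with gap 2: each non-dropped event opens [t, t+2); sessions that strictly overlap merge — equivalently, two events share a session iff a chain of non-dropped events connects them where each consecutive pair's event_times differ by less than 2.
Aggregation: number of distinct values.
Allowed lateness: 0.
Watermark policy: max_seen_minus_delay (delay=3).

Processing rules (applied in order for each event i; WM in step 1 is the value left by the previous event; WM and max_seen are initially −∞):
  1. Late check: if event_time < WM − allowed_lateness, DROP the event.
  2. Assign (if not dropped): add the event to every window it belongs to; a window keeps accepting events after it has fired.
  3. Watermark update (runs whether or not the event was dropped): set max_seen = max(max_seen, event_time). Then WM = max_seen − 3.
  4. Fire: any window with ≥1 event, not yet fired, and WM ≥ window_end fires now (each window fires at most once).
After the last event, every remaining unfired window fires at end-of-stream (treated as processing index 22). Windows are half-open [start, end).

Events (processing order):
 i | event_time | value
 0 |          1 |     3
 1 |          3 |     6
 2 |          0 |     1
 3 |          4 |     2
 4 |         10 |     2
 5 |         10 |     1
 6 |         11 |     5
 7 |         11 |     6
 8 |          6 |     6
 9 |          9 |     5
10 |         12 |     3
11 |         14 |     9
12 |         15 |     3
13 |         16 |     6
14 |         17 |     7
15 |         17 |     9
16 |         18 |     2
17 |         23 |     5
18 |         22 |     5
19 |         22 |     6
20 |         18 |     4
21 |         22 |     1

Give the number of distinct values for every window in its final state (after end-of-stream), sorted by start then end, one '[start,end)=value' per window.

i=0 t=1 v=3: → [1,3); WM=-2
i=1 t=3 v=6: → [3,5); WM=0
i=2 t=0 v=1: → [0,3); WM=0
i=3 t=4 v=2: → [3,6); WM=1
i=4 t=10 v=2: → [10,12); WM=7
i=5 t=10 v=1: → [10,12); WM=7
i=6 t=11 v=5: → [10,13); WM=8
i=7 t=11 v=6: → [10,13); WM=8
i=8 t=6 v=6: DROP (t<8-0); WM=8
i=9 t=9 v=5: → [9,13); WM=8
i=10 t=12 v=3: → [9,14); WM=9
i=11 t=14 v=9: → [14,16); WM=11
i=12 t=15 v=3: → [14,17); WM=12
i=13 t=16 v=6: → [14,18); WM=13
i=14 t=17 v=7: → [14,19); WM=14
i=15 t=17 v=9: → [14,19); WM=14
i=16 t=18 v=2: → [14,20); WM=15
i=17 t=23 v=5: → [23,25); WM=20
i=18 t=22 v=5: → [22,25); WM=20
i=19 t=22 v=6: → [22,25); WM=20
i=20 t=18 v=4: DROP (t<20-0); WM=20
i=21 t=22 v=1: → [22,25); WM=20

[0,3)=2 [3,6)=2 [9,14)=5 [14,20)=5 [22,25)=3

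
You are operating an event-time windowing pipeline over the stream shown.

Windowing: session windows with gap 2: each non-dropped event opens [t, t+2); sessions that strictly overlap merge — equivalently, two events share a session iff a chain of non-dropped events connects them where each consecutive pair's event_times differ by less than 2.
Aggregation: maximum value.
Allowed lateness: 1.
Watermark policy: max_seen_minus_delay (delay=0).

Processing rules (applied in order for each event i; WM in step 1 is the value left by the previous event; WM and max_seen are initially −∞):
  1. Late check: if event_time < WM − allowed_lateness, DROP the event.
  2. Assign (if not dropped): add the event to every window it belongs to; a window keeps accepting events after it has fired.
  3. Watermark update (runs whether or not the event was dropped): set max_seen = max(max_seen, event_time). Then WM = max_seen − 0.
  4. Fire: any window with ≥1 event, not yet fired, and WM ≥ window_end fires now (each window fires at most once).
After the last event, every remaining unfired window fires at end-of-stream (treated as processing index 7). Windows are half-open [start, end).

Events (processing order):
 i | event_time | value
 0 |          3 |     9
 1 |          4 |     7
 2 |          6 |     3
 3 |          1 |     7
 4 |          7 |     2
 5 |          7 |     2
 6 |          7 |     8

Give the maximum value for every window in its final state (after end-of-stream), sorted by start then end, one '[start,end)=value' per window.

i=0 t=3 v=9: → [3,5); WM=3
i=1 t=4 v=7: → [3,6); WM=4
i=2 t=6 v=3: → [6,8); WM=6
i=3 t=1 v=7: DROP (t<6-1); WM=6
i=4 t=7 v=2: → [6,9); WM=7
i=5 t=7 v=2: → [6,9); WM=7
i=6 t=7 v=8: → [6,9); WM=7

[3,6)=9 [6,9)=8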